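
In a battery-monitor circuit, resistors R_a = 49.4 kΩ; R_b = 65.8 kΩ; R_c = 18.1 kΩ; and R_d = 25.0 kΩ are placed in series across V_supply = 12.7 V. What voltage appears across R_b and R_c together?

V ≈ 6.73 V

ΣR = 49.4 + 65.8 + 18.1 + 25.0 = 158.3 kΩ.
R_{R_b..R_c} = 65.8 + 18.1 = 83.90 kΩ.
V = V_supply · R/ΣR = 12.7 × 0.5300 = 6.731 V.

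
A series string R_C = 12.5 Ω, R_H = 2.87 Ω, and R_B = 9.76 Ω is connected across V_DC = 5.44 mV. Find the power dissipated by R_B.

ΣR = 25.13 Ω → I = 5.44/25.13 = 0.2165 mA.
P = I²R = 0.04686 × 9.76 = 0.4574 µW.

P ≈ 0.457 µW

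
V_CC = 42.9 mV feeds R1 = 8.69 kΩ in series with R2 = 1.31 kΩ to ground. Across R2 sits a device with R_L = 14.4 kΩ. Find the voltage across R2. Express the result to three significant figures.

The load sits in parallel with R2, giving an effective lower resistance R2' = R2·R_L/(R2+R_L) = 1.201 kΩ.
Voltage divider with the loaded lower leg: V_out = 42.9 × 1.201/(8.69 + 1.201) = 42.9 × 0.1214 = 5.208 mV.

V_out ≈ 5.21 mV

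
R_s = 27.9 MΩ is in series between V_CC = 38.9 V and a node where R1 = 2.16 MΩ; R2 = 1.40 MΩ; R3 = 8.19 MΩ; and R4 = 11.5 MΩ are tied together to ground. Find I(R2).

Equivalent of the parallel group: R_p = 0.7213 MΩ.
V_A = 38.9 × 0.7213/28.62 = 0.9804 V.
I(R2) = V_A / R2 = 0.9804/1.40 = 0.7003 µA.

I ≈ 0.700 µA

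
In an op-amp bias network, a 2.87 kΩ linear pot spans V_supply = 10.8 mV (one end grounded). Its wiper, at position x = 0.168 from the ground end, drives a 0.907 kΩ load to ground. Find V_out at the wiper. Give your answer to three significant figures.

V_out ≈ 1.26 mV

The pot divides into 2.388 kΩ above the wiper and 0.4822 kΩ below.
R_L loads the lower segment: effective lower R = 0.3148 kΩ.
Then V_out = V_supply · 0.3148/(2.388 + 0.3148) = 1.258 mV.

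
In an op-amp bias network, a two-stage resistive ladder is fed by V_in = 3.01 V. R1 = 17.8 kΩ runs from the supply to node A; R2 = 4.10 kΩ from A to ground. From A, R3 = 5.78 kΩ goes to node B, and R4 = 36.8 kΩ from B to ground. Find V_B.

V_B ≈ 0.452 V

Node A sees R2 in parallel with the series input of stage 2, R3 + R4 = 42.58 kΩ.
Effective lower resistance at A: R2 ‖ 42.58 = 3.740 kΩ.
First divider: V_A = V_in · 3.740/(17.8 + 3.740) = 0.5226 V.
V_B = V_A × 0.8643 = 0.4517 V.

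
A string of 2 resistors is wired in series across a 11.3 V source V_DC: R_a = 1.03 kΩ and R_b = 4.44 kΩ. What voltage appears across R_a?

Total series resistance ΣR = 1.03 + 4.44 = 5.470 kΩ.
V = V_DC · R/ΣR = 11.3 × 0.1883 = 2.128 V.

V ≈ 2.13 V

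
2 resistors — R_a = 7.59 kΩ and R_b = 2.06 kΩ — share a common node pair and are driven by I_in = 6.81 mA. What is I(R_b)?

I ≈ 5.36 mA

Two-branch current divider: I_k = I_in · R_other/(R_1 + R_2).
I(R_b) = 6.81 × 7.59/(7.59 + 2.06) = 6.81 × 0.7865 = 5.356 mA.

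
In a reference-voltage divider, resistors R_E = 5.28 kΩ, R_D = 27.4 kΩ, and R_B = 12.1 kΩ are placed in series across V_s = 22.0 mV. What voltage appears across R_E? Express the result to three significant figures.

V ≈ 2.59 mV

Total series resistance ΣR = 5.28 + 27.4 + 12.1 = 44.78 kΩ.
V = V_s · R/ΣR = 22.0 × 0.1179 = 2.594 mV.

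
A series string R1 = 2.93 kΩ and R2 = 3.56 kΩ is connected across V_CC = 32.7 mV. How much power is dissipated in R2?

ΣR = 6.490 kΩ → I = 32.7/6.490 = 5.039 µA.
P = I²R = 25.39 × 3.56 = 90.38 nW.

P ≈ 90.4 nW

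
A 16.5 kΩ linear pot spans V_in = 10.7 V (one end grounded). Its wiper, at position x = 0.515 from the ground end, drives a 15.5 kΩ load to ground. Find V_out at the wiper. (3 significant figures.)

V_out ≈ 4.35 V

Split the track: R_lower = x·R_p = 8.498 kΩ, R_upper = (1−x)·R_p = 8.002 kΩ.
Lower segment in parallel with the load: 8.498 ‖ 15.5 = 5.489 kΩ.
Loaded-divider output: V_out = 10.7 × 0.4068 = 4.353 V.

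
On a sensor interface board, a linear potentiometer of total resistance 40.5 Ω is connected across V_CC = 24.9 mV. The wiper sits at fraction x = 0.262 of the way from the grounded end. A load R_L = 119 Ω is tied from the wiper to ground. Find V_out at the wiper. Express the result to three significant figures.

V_out ≈ 6.12 mV

Lower segment x·R_p = 10.61 Ω; upper segment (1−x)·R_p = 29.89 Ω.
Lower segment in parallel with the load: 10.61 ‖ 119 = 9.742 Ω.
V_out = 24.9 × 9.742/(29.89 + 9.742) = 6.121 mV.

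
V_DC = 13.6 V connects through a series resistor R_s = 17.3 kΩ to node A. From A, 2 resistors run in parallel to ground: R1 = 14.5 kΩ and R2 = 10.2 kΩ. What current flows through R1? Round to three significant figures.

I ≈ 0.241 mA

Parallel bank: R_p = 1/(1/14.5 + 1/10.2) = 5.988 kΩ.
V_A = 13.6 × 5.988/23.29 = 3.497 V.
Branch current I = V_A/R1 = 3.497/14.5 = 0.2412 mA.
(Equivalently: I_total = 0.5840 mA, then current-divider fraction G_k/ΣG = 0.4130.)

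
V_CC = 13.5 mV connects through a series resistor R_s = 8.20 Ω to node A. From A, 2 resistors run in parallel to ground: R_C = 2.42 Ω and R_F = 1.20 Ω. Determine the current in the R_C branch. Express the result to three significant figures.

I ≈ 0.497 mA

Combine the parallel branches: R_p = (1/2.42 + 1/1.20)⁻¹ = 0.8022 Ω.
V_A = 13.5 × 0.8022/9.002 = 1.203 mV.
Branch current I = V_A/R_C = 1.203/2.42 = 0.4971 mA.
(Check via current divider: I_total = 1.500 mA; share G_k/ΣG = 0.3315 → same result.)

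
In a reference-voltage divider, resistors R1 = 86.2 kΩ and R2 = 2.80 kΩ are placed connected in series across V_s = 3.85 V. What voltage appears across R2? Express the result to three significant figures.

V ≈ 0.121 V

Total series resistance ΣR = 86.2 + 2.80 = 89.00 kΩ.
V = V_s · R/ΣR = 3.85 × 0.03146 = 0.1211 V.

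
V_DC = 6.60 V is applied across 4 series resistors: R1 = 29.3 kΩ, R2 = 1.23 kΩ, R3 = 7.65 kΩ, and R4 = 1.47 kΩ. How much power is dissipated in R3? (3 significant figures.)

Series current I = V_DC/ΣR = 6.60/39.65 = 0.1665 mA.
P(R3) = I²·R3 = (0.1665)² × 7.65 = 0.2120 mW.

P ≈ 0.212 mW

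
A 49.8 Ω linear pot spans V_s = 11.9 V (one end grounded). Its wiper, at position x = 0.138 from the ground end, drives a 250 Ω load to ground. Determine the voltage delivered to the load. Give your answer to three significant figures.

The pot divides into 42.93 Ω above the wiper and 6.872 Ω below.
(x·R_p) ‖ R_L = 6.689 Ω.
Loaded-divider output: V_out = 11.9 × 0.1348 = 1.604 V.

V_out ≈ 1.60 V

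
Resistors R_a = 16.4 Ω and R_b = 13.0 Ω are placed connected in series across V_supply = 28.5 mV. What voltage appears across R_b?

Total series resistance ΣR = 16.4 + 13.0 = 29.40 Ω.
V = V_supply · R/ΣR = 28.5 × 0.4422 = 12.60 mV.

V ≈ 12.6 mV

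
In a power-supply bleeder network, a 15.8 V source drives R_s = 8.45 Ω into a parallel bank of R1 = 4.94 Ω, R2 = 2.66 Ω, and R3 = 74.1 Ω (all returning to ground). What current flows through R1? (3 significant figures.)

Combine the parallel branches: R_p = (1/4.94 + 1/2.66 + 1/74.1)⁻¹ = 1.690 Ω.
Node voltage V_A = V_in · R_p/(R_s + R_p) = 15.8 × 0.1666 = 2.633 V.
Branch current I = V_A/R1 = 2.633/4.94 = 0.5330 A.

I ≈ 0.533 A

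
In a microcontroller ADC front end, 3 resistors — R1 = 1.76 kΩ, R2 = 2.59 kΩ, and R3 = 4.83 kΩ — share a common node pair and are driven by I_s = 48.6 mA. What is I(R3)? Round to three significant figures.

I ≈ 8.66 mA

Total conductance ΣG = 1/1.76 + 1/2.59 + 1/4.83 = 1.161 (units of 1/kΩ).
R3 takes the fraction G_k/ΣG = 0.2070/1.161 = 0.1783, so I = 48.6 × 0.1783 = 8.664 mA.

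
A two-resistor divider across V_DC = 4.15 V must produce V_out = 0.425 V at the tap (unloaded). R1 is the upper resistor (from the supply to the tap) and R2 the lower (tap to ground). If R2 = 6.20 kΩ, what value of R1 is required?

V_out/V_DC = R2/(R1+R2) = 0.1024.
So R1 = R2 · (V_DC/V_out − 1) = 6.20 × (4.15/0.425 − 1) = 6.20 × 8.765 = 54.34 kΩ.

R1 ≈ 54.3 kΩ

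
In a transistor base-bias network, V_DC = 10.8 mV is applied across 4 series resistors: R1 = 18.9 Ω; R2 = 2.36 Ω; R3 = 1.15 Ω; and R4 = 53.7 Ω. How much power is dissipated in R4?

Series current I = V_DC/ΣR = 10.8/76.11 = 0.1419 mA.
P(R4) = I²·R4 = (0.1419)² × 53.7 = 1.081 µW.

P ≈ 1.08 µW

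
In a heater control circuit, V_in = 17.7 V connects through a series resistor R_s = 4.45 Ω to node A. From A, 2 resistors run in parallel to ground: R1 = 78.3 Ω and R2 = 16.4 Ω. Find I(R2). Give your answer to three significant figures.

Combine the parallel branches: R_p = (1/78.3 + 1/16.4)⁻¹ = 13.56 Ω.
V_A by voltage divider: V_A = 17.7 × 13.56/(4.45 + 13.56) = 13.33 V.
I(R2) = V_A / R2 = 13.33/16.4 = 0.8126 A.

I ≈ 0.813 A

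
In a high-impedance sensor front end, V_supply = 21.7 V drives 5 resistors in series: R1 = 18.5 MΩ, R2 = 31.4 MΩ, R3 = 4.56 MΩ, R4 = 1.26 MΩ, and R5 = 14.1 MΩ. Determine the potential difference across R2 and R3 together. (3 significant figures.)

ΣR = 18.5 + 31.4 + 4.56 + 1.26 + 14.1 = 69.82 MΩ.
R_{R2..R3} = 31.4 + 4.56 = 35.96 MΩ.
Voltage divider: V = V_supply · (35.96 / 69.82) = 21.7 × 0.5150 = 11.18 V.

V ≈ 11.2 V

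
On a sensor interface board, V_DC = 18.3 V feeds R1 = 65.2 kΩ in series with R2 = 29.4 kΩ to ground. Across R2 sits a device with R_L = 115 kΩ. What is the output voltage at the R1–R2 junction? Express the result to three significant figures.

R2 ‖ R_L = (29.4 × 115)/(29.4 + 115) = 23.41 kΩ.
Then V_out = V_DC · R2'/(R1 + R2') = 18.3 × 23.41/88.61 = 4.835 V.

V_out ≈ 4.84 V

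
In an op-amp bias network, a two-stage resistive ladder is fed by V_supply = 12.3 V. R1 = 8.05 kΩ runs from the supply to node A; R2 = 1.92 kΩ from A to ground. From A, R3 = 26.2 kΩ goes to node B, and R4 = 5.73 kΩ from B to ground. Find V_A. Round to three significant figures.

Node A sees R2 in parallel with the series input of stage 2, R3 + R4 = 31.93 kΩ.
Effective lower resistance at A: R2 ‖ 31.93 = 1.811 kΩ.
So V_A = 12.3 × 0.1837 = 2.259 V.

V_A ≈ 2.26 V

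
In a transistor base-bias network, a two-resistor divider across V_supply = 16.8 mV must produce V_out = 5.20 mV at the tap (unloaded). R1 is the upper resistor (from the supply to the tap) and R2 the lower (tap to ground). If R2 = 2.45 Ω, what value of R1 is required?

R1 ≈ 5.47 Ω

Required fraction k = V_out/V_supply = 0.3095.
So R1 = R2 · (V_supply/V_out − 1) = 2.45 × (16.8/5.20 − 1) = 2.45 × 2.231 = 5.465 Ω.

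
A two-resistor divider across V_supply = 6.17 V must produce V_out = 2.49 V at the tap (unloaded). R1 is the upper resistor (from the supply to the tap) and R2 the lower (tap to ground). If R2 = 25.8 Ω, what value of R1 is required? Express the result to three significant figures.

V_out/V_supply = R2/(R1+R2) = 0.4036.
So R1 = R2 · (V_supply/V_out − 1) = 25.8 × (6.17/2.49 − 1) = 25.8 × 1.478 = 38.13 Ω.

R1 ≈ 38.1 Ω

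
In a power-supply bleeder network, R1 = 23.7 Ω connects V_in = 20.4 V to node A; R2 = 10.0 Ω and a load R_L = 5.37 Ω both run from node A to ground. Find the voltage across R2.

R2 ‖ R_L = (10.0 × 5.37)/(10.0 + 5.37) = 3.494 Ω.
Now apply the divider: V_out = 20.4 × 0.1285 = 2.621 V.
(Unloaded it would be 6.05 V; the load pulls it down.)

V_out ≈ 2.62 V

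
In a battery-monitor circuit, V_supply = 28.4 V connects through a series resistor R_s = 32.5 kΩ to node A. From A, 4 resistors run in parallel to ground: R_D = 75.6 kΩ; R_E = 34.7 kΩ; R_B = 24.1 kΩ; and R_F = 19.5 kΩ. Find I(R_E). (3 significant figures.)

I ≈ 0.152 mA

Parallel bank: R_p = 1/(1/75.6 + 1/34.7 + 1/24.1 + 1/19.5) = 7.417 kΩ.
V_A by voltage divider: V_A = 28.4 × 7.417/(32.5 + 7.417) = 5.277 V.
Branch current I = V_A/R_E = 5.277/34.7 = 0.1521 mA.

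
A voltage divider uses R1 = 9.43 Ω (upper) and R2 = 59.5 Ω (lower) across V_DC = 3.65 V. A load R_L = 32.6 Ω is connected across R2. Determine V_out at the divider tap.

First combine the lower leg with the load: R2 ‖ R_L = 21.06 Ω.
Voltage divider with the loaded lower leg: V_out = 3.65 × 21.06/(9.43 + 21.06) = 3.65 × 0.6907 = 2.521 V.

V_out ≈ 2.52 V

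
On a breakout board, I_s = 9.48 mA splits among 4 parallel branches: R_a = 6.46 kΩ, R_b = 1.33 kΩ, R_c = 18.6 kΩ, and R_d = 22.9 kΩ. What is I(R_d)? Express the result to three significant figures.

ΣG = 1/6.46 + 1/1.33 + 1/18.6 + 1/22.9 = 1.004.
R_d takes the fraction G_k/ΣG = 0.04367/1.004 = 0.04349, so I = 9.48 × 0.04349 = 0.4123 mA.

I ≈ 0.412 mA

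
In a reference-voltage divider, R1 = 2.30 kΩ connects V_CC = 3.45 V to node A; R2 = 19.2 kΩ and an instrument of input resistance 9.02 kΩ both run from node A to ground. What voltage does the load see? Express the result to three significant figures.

V_out ≈ 2.51 V

The load sits in parallel with R2, giving an effective lower resistance R2' = R2·R_L/(R2+R_L) = 6.137 kΩ.
Voltage divider with the loaded lower leg: V_out = 3.45 × 6.137/(2.30 + 6.137) = 3.45 × 0.7274 = 2.509 V.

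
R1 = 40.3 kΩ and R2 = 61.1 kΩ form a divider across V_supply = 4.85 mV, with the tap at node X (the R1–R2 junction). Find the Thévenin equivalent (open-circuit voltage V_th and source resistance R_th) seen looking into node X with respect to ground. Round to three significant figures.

V_th ≈ 2.92 mV, R_th ≈ 24.3 kΩ

With X open, the divider is unloaded: V_th = 4.85 × 61.1/101.4 = 2.922 mV.
Zeroing V_supply shorts the top of R1 to ground, so R_th = R1 ‖ R2 = 24.28 kΩ.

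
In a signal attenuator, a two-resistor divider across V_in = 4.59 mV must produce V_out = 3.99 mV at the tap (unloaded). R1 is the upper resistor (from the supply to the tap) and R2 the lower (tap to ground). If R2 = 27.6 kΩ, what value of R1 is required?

R1 ≈ 4.15 kΩ

The divider ratio is R2/(R1+R2) = 3.99/4.59 = 0.8693.
R1 = R2·(1/k − 1) = 27.6 × 0.1504 = 4.150 kΩ.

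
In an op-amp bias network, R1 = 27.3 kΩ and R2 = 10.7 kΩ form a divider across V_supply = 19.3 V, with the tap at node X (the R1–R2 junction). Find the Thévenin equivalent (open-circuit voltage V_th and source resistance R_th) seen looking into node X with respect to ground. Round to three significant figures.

V_th ≈ 5.43 V, R_th ≈ 7.69 kΩ

V_th is the unloaded tap voltage: V_supply · R2/(R1+R2) = 19.3 × 0.2816 = 5.434 V.
Zeroing V_supply shorts the top of R1 to ground, so R_th = R1 ‖ R2 = 7.687 kΩ.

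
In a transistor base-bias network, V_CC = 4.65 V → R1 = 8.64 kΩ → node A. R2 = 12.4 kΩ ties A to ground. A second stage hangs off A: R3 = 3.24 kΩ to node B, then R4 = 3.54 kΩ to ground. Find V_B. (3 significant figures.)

V_B ≈ 0.817 V

Node A sees R2 in parallel with the series input of stage 2, R3 + R4 = 6.780 kΩ.
R2 ‖ (R3+R4) = 4.383 kΩ.
So V_A = 4.65 × 0.3366 = 1.565 V.
Then the unloaded second divider: V_B = V_A × R4/(R3+R4) = 1.565 × 0.5221 = 0.8172 V.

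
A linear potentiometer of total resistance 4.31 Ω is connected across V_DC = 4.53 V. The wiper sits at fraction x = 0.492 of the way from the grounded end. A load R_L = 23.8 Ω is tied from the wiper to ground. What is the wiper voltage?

V_out ≈ 2.13 V

The pot divides into 2.189 Ω above the wiper and 2.121 Ω below.
(x·R_p) ‖ R_L = 1.947 Ω.
V_out = 4.53 × 1.947/(2.189 + 1.947) = 2.132 V.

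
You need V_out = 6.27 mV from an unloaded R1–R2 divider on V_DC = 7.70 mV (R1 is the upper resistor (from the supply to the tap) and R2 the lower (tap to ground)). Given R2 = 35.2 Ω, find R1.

R1 ≈ 8.03 Ω

Required fraction k = V_out/V_DC = 0.8143.
R1 = R2·(1/k − 1) = 35.2 × 0.2281 = 8.028 Ω.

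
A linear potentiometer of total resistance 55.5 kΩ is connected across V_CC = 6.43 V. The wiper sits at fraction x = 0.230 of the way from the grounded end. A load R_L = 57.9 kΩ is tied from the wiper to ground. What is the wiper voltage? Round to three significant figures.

V_out ≈ 1.26 V

The pot divides into 42.73 kΩ above the wiper and 12.77 kΩ below.
(x·R_p) ‖ R_L = 10.46 kΩ.
Loaded-divider output: V_out = 6.43 × 0.1966 = 1.264 V.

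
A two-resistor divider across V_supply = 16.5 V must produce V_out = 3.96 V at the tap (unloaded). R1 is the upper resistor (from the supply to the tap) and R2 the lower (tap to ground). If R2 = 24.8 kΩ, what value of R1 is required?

R1 ≈ 78.5 kΩ

Required fraction k = V_out/V_supply = 0.2400.
So R1 = R2 · (V_supply/V_out − 1) = 24.8 × (16.5/3.96 − 1) = 24.8 × 3.167 = 78.53 kΩ.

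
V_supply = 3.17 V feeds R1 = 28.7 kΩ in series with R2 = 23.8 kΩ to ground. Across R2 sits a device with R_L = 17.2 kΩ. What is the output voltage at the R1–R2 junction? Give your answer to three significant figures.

V_out ≈ 0.818 V

The load sits in parallel with R2, giving an effective lower resistance R2' = R2·R_L/(R2+R_L) = 9.984 kΩ.
Voltage divider with the loaded lower leg: V_out = 3.17 × 9.984/(28.7 + 9.984) = 3.17 × 0.2581 = 0.8182 V.
(Unloaded it would be 1.44 V; the load pulls it down.)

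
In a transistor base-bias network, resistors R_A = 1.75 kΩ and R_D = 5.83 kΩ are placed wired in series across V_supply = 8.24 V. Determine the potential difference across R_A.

V ≈ 1.90 V

Total series resistance ΣR = 1.75 + 5.83 = 7.580 kΩ.
V = V_supply · R/ΣR = 8.24 × 0.2309 = 1.902 V.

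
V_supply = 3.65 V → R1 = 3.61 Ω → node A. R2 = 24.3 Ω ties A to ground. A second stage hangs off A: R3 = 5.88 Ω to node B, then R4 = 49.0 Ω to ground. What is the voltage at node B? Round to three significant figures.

V_B ≈ 2.68 V

Node A sees R2 in parallel with the series input of stage 2, R3 + R4 = 54.88 Ω.
Effective lower resistance at A: R2 ‖ 54.88 = 16.84 Ω.
So V_A = 3.65 × 0.8235 = 3.006 V.
Then the unloaded second divider: V_B = V_A × R4/(R3+R4) = 3.006 × 0.8929 = 2.684 V.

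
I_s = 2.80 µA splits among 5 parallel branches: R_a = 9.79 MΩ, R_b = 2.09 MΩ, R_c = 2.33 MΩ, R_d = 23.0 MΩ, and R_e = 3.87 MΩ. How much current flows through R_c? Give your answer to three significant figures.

I ≈ 0.916 µA

ΣG = 1/9.79 + 1/2.09 + 1/2.33 + 1/23.0 + 1/3.87 = 1.312.
By the current-divider rule, I = I_s · G_k/ΣG = 2.80 × 0.3272 = 0.9162 µA.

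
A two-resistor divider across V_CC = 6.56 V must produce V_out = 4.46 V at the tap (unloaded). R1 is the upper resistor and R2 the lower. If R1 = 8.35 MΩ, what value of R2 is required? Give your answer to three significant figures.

R2 ≈ 17.7 MΩ

Required fraction k = V_out/V_CC = 0.6799.
So R2 = R1 · V_out/(V_CC − V_out) = 8.35 × 4.46/(6.56 − 4.46) = 8.35 × 2.124 = 17.73 MΩ.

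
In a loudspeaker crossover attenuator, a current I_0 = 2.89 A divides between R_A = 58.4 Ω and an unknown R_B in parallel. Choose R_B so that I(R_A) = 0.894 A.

Two-branch current divider: I_A = I_0 · R_B/(R_A + R_B).
With f = 0.3093, R_B = R_A · f/(1−f) = 58.4 × 0.4479 = 26.16 Ω.

R_B ≈ 26.2 Ω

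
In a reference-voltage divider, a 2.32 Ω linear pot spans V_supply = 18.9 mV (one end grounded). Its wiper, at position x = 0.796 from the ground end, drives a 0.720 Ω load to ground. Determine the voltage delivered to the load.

V_out ≈ 9.88 mV

The pot divides into 0.4733 Ω above the wiper and 1.847 Ω below.
(x·R_p) ‖ R_L = 0.5180 Ω.
V_out = 18.9 × 0.5180/(0.4733 + 0.5180) = 9.877 mV.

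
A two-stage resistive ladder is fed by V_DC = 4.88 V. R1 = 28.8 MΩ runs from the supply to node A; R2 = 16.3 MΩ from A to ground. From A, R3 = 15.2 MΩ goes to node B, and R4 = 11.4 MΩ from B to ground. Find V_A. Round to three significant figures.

Node A sees R2 in parallel with the series input of stage 2, R3 + R4 = 26.60 MΩ.
R2 ‖ (R3+R4) = 10.11 MΩ.
First divider: V_A = V_DC · 10.11/(28.8 + 10.11) = 1.268 V.

V_A ≈ 1.27 V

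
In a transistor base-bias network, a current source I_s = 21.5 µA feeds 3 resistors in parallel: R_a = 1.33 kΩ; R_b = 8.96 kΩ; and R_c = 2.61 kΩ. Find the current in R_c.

Conductances: ΣG = 1/1.33 + 1/8.96 + 1/2.61 = 1.247 (1/kΩ).
By the current-divider rule, I = I_s · G_k/ΣG = 21.5 × 0.3073 = 6.608 µA.

I ≈ 6.61 µA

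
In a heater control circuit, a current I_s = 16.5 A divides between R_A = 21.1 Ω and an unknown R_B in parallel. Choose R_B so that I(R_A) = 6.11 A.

In a two-way split, I_A/I_s = R_B/(R_A + R_B).
With f = 0.3703, R_B = R_A · f/(1−f) = 21.1 × 0.5881 = 12.41 Ω.

R_B ≈ 12.4 Ω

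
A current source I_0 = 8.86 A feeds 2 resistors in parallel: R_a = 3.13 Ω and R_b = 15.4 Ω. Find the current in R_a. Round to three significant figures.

With just two branches, the current splits inversely with resistance.
So I = 8.86 × 15.4/18.53 = 7.363 A.

I ≈ 7.36 A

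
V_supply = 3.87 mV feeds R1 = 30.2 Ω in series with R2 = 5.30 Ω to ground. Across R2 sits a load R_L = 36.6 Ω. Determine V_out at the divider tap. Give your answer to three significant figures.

V_out ≈ 0.514 mV

First combine the lower leg with the load: R2 ‖ R_L = 4.630 Ω.
Voltage divider with the loaded lower leg: V_out = 3.87 × 4.630/(30.2 + 4.630) = 3.87 × 0.1329 = 0.5144 mV.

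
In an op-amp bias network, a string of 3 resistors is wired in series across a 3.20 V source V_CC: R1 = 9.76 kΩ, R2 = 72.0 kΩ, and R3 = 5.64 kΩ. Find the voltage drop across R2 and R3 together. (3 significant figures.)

V ≈ 2.84 V

ΣR = 9.76 + 72.0 + 5.64 = 87.40 kΩ.
R_{R2..R3} = 72.0 + 5.64 = 77.64 kΩ.
By the voltage-divider rule, V = 3.20 × 77.64/87.40 = 2.843 V.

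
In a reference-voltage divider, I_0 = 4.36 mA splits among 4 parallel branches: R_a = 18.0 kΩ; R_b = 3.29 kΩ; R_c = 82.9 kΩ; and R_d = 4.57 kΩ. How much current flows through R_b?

Total conductance ΣG = 1/18.0 + 1/3.29 + 1/82.9 + 1/4.57 = 0.5904 (units of 1/kΩ).
R_b takes the fraction G_k/ΣG = 0.3040/0.5904 = 0.5148, so I = 4.36 × 0.5148 = 2.245 mA.

I ≈ 2.24 mA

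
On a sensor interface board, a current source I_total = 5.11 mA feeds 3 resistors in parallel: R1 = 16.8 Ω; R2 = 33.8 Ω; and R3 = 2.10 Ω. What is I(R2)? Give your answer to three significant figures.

Conductances: ΣG = 1/16.8 + 1/33.8 + 1/2.10 = 0.5653 (1/Ω).
R2 takes the fraction G_k/ΣG = 0.02959/0.5653 = 0.05234, so I = 5.11 × 0.05234 = 0.2674 mA.

I ≈ 0.267 mA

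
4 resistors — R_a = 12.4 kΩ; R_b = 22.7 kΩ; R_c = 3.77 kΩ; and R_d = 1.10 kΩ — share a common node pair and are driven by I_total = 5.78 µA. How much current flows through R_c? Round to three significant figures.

I ≈ 1.18 µA

Conductances: ΣG = 1/12.4 + 1/22.7 + 1/3.77 + 1/1.10 = 1.299 (1/kΩ).
R_c takes the fraction G_k/ΣG = 0.2653/1.299 = 0.2042, so I = 5.78 × 0.2042 = 1.180 µA.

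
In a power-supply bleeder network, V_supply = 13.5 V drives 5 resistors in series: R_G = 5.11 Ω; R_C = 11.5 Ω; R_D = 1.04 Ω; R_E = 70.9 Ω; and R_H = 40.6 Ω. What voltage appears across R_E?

Series total: ΣR = 5.11 + 11.5 + 1.04 + 70.9 + 40.6 = 129.2 Ω.
Voltage divider: V = V_supply · (70.90 / 129.2) = 13.5 × 0.5490 = 7.411 V.

V ≈ 7.41 V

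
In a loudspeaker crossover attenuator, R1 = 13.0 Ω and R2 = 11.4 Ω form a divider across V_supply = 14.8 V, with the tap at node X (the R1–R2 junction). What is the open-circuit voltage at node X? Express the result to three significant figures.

V_th ≈ 6.91 V

With X open, the divider is unloaded: V_th = 14.8 × 11.4/24.40 = 6.915 V.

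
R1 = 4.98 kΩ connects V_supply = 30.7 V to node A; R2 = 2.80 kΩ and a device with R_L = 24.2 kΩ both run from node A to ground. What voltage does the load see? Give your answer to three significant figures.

First combine the lower leg with the load: R2 ‖ R_L = 2.510 kΩ.
Now apply the divider: V_out = 30.7 × 0.3351 = 10.29 V.
(Unloaded it would be 11.0 V; the load pulls it down.)

V_out ≈ 10.3 V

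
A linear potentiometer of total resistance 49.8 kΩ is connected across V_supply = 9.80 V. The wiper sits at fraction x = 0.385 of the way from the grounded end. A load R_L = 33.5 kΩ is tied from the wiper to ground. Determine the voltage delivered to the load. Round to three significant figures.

Lower segment x·R_p = 19.17 kΩ; upper segment (1−x)·R_p = 30.63 kΩ.
Lower segment in parallel with the load: 19.17 ‖ 33.5 = 12.19 kΩ.
Then V_out = V_supply · 12.19/(30.63 + 12.19) = 2.791 V.

V_out ≈ 2.79 V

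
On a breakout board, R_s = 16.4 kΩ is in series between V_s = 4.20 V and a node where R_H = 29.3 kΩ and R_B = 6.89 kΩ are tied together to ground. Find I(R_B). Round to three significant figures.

Equivalent of the parallel group: R_p = 5.578 kΩ.
V_A = 4.20 × 5.578/21.98 = 1.066 V.
Branch current I = V_A/R_B = 1.066/6.89 = 0.1547 mA.

I ≈ 0.155 mA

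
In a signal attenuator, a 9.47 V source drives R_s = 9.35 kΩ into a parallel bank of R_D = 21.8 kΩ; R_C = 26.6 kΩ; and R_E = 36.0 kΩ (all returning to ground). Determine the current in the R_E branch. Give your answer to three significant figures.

Equivalent of the parallel group: R_p = 8.989 kΩ.
V_A by voltage divider: V_A = 9.47 × 8.989/(9.35 + 8.989) = 4.642 V.
I(R_E) = V_A / R_E = 4.642/36.0 = 0.1289 mA.
(Equivalently: I_total = 0.5164 mA, then current-divider fraction G_k/ΣG = 0.2497.)

I ≈ 0.129 mA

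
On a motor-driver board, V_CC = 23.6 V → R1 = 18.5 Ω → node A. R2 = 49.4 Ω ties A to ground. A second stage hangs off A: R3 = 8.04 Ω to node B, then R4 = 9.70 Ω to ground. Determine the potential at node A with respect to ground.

Looking into the second stage from A: R3 + R4 = 17.74 Ω appears in parallel with R2.
Effective lower resistance at A: R2 ‖ 17.74 = 13.05 Ω.
First divider: V_A = V_CC · 13.05/(18.5 + 13.05) = 9.763 V.

V_A ≈ 9.76 V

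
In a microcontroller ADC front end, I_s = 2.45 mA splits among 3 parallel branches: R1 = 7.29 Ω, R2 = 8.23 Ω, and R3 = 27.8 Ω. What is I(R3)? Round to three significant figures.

Conductances: ΣG = 1/7.29 + 1/8.23 + 1/27.8 = 0.2947 (1/Ω).
R3 takes the fraction G_k/ΣG = 0.03597/0.2947 = 0.1221, so I = 2.45 × 0.1221 = 0.2991 mA.

I ≈ 0.299 mA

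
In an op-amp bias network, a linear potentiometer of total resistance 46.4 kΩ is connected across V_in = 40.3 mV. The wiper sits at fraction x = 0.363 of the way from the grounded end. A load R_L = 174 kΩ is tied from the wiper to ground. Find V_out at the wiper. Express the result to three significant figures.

Lower segment x·R_p = 16.84 kΩ; upper segment (1−x)·R_p = 29.56 kΩ.
R_L loads the lower segment: effective lower R = 15.36 kΩ.
Then V_out = V_in · 15.36/(29.56 + 15.36) = 13.78 mV.
(Unloaded: V_out = x·V_in = 14.6 mV.)

V_out ≈ 13.8 mV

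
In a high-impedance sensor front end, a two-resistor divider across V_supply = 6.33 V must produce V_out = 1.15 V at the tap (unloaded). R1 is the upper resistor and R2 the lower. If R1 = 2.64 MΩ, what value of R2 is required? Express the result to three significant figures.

V_out/V_supply = R2/(R1+R2) = 0.1817.
So R2 = R1 · V_out/(V_supply − V_out) = 2.64 × 1.15/(6.33 − 1.15) = 2.64 × 0.2220 = 0.5861 MΩ.

R2 ≈ 0.586 MΩ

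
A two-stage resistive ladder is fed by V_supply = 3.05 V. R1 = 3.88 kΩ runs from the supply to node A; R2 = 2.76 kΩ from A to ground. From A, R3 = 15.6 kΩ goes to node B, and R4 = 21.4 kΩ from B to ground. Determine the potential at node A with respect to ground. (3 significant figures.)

Node A sees R2 in parallel with the series input of stage 2, R3 + R4 = 37.00 kΩ.
Effective lower resistance at A: R2 ‖ 37.00 = 2.568 kΩ.
First divider: V_A = V_supply · 2.568/(3.88 + 2.568) = 1.215 V.

V_A ≈ 1.21 V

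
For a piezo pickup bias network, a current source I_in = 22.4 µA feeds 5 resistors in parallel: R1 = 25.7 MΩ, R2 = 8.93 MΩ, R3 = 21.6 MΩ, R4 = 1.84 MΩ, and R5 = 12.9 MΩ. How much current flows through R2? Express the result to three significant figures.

I ≈ 3.07 µA

Conductances: ΣG = 1/25.7 + 1/8.93 + 1/21.6 + 1/1.84 + 1/12.9 = 0.8182 (1/MΩ).
R2 takes the fraction G_k/ΣG = 0.1120/0.8182 = 0.1369, so I = 22.4 × 0.1369 = 3.066 µA.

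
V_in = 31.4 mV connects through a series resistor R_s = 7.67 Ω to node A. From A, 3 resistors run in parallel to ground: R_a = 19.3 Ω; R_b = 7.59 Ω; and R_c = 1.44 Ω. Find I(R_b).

I ≈ 0.535 mA

Parallel bank: R_p = 1/(1/19.3 + 1/7.59 + 1/1.44) = 1.139 Ω.
V_A by voltage divider: V_A = 31.4 × 1.139/(7.67 + 1.139) = 4.060 mV.
I(R_b) = V_A / R_b = 4.060/7.59 = 0.5349 mA.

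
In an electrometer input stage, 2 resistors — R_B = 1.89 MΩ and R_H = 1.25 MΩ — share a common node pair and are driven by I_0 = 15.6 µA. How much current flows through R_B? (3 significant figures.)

I ≈ 6.21 µA

With just two branches, the current splits inversely with resistance.
I(R_B) = 15.6 × 1.25/(1.89 + 1.25) = 15.6 × 0.3981 = 6.210 µA.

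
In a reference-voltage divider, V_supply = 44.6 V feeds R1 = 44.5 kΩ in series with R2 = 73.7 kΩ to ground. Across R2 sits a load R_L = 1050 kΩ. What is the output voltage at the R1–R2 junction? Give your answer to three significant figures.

V_out ≈ 27.1 V

The load sits in parallel with R2, giving an effective lower resistance R2' = R2·R_L/(R2+R_L) = 68.87 kΩ.
Then V_out = V_supply · R2'/(R1 + R2') = 44.6 × 68.87/113.4 = 27.09 V.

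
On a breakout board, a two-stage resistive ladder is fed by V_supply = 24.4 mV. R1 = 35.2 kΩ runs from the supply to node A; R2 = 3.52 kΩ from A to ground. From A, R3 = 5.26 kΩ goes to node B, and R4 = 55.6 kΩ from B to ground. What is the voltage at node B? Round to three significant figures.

Looking into the second stage from A: R3 + R4 = 60.86 kΩ appears in parallel with R2.
R2 ‖ (R3+R4) = 3.328 kΩ.
First divider: V_A = V_supply · 3.328/(35.2 + 3.328) = 2.107 mV.
Stage 2 is unloaded, so V_B = V_A · R4/(R3+R4) = 2.107 × 55.6/60.86 = 1.925 mV.

V_B ≈ 1.93 mV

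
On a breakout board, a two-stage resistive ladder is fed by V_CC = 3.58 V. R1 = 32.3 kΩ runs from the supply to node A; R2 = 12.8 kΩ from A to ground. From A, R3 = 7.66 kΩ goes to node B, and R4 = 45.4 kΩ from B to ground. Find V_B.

Node A sees R2 in parallel with the series input of stage 2, R3 + R4 = 53.06 kΩ.
Effective lower resistance at A: R2 ‖ 53.06 = 10.31 kΩ.
V_A = 3.58 × 10.31/(32.3 + 10.31) = 0.8664 V.
V_B = V_A × 0.8556 = 0.7413 V.

V_B ≈ 0.741 V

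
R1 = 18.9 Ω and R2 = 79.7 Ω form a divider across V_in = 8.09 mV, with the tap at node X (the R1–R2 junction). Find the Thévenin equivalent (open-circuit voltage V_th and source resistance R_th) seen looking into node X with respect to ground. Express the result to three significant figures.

V_th ≈ 6.54 mV, R_th ≈ 15.3 Ω

Open-circuit (no load on X): V_th = V_in · R2/(R1 + R2) = 8.09 × 79.7/(18.90 + 79.7) = 6.539 mV.
Looking into X with the source shorted: R_th = R1·R2/(R1+R2) = 18.90 × 79.7/98.60 = 15.28 Ω.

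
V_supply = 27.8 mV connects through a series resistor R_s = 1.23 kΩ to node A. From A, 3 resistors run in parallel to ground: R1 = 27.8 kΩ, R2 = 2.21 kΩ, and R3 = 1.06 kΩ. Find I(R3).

I ≈ 9.50 µA

Equivalent of the parallel group: R_p = 0.6984 kΩ.
V_A = 27.8 × 0.6984/1.928 = 10.07 mV.
Branch current I = V_A/R3 = 10.07/1.06 = 9.498 µA.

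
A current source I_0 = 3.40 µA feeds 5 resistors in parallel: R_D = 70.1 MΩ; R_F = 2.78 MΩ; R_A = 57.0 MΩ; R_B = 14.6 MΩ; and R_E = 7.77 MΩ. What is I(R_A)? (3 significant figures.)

Total conductance ΣG = 1/70.1 + 1/2.78 + 1/57.0 + 1/14.6 + 1/7.77 = 0.5887 (units of 1/MΩ).
Current divider: I(R_A) = I_0 · G_k/ΣG = 3.40 × (0.01754/0.5887) = 3.40 × 0.02980 = 0.1013 µA.

I ≈ 0.101 µA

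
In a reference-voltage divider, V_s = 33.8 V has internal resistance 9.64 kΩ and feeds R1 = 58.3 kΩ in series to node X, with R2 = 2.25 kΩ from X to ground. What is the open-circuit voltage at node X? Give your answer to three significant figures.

R1' = 9.64 + 58.3 = 67.94 kΩ (source resistance + R1).
V_th is the unloaded tap voltage: V_s · R2/(R1'+R2) = 33.8 × 0.03206 = 1.083 V.

V_th ≈ 1.08 V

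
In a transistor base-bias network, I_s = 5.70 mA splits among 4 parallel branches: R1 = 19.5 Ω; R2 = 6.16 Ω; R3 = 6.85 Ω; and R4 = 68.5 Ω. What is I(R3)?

I ≈ 2.22 mA

ΣG = 1/19.5 + 1/6.16 + 1/6.85 + 1/68.5 = 0.3742.
By the current-divider rule, I = I_s · G_k/ΣG = 5.70 × 0.3901 = 2.224 mA.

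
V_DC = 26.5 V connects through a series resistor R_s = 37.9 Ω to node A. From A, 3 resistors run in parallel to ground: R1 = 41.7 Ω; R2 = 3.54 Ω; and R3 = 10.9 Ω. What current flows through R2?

Parallel bank: R_p = 1/(1/41.7 + 1/3.54 + 1/10.9) = 2.511 Ω.
Node voltage V_A = V_DC · R_p/(R_s + R_p) = 26.5 × 0.06214 = 1.647 V.
I(R2) = V_A / R2 = 1.647/3.54 = 0.4652 A.
(Check via current divider: I_total = 0.6558 A; share G_k/ΣG = 0.7094 → same result.)

I ≈ 0.465 A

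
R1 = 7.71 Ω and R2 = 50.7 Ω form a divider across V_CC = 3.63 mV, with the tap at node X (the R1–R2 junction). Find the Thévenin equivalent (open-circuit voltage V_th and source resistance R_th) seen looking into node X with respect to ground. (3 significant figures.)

V_th ≈ 3.15 mV, R_th ≈ 6.69 Ω

Open-circuit (no load on X): V_th = V_CC · R2/(R1 + R2) = 3.63 × 50.7/(7.710 + 50.7) = 3.151 mV.
Looking into X with the source shorted: R_th = R1·R2/(R1+R2) = 7.710 × 50.7/58.41 = 6.692 Ω.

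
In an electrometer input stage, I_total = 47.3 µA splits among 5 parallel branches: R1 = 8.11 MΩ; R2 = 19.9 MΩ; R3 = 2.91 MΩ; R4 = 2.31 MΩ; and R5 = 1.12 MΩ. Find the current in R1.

Conductances: ΣG = 1/8.11 + 1/19.9 + 1/2.91 + 1/2.31 + 1/1.12 = 1.843 (1/MΩ).
By the current-divider rule, I = I_total · G_k/ΣG = 47.3 × 0.06691 = 3.165 µA.

I ≈ 3.16 µA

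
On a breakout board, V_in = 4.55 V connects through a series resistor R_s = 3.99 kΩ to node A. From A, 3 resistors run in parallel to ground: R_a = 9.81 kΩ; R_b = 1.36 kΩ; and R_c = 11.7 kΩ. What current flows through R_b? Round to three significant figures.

Parallel bank: R_p = 1/(1/9.81 + 1/1.36 + 1/11.7) = 1.084 kΩ.
V_A = 4.55 × 1.084/5.074 = 0.9719 V.
Branch current I = V_A/R_b = 0.9719/1.36 = 0.7146 mA.

I ≈ 0.715 mA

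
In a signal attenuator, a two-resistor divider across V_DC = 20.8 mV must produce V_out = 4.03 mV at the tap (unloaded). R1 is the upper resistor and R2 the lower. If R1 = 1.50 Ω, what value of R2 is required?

The divider ratio is R2/(R1+R2) = 4.03/20.8 = 0.1938.
Rearranging, R2 = R1·k/(1−k) = 1.50 × 0.2403 = 0.3605 Ω.

R2 ≈ 0.360 Ω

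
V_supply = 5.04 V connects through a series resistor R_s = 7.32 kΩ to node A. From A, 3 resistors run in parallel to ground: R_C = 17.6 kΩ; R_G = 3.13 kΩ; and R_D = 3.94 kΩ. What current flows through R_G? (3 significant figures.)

Parallel bank: R_p = 1/(1/17.6 + 1/3.13 + 1/3.94) = 1.587 kΩ.
V_A by voltage divider: V_A = 5.04 × 1.587/(7.32 + 1.587) = 0.8980 V.
I(R_G) = V_A / R_G = 0.8980/3.13 = 0.2869 mA.

I ≈ 0.287 mA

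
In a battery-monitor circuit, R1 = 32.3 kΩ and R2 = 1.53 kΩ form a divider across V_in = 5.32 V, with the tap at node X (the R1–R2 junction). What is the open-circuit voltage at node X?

V_th ≈ 0.241 V

With X open, the divider is unloaded: V_th = 5.32 × 1.53/33.83 = 0.2406 V.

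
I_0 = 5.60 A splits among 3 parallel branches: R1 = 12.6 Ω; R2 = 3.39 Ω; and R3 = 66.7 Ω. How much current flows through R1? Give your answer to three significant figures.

I ≈ 1.14 A

Conductances: ΣG = 1/12.6 + 1/3.39 + 1/66.7 = 0.3893 (1/Ω).
By the current-divider rule, I = I_0 · G_k/ΣG = 5.60 × 0.2038 = 1.142 A.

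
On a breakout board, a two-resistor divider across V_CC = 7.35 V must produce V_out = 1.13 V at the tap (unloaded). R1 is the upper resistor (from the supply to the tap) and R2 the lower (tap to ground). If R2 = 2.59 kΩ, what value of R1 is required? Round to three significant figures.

V_out/V_CC = R2/(R1+R2) = 0.1537.
So R1 = R2 · (V_CC/V_out − 1) = 2.59 × (7.35/1.13 − 1) = 2.59 × 5.504 = 14.26 kΩ.

R1 ≈ 14.3 kΩ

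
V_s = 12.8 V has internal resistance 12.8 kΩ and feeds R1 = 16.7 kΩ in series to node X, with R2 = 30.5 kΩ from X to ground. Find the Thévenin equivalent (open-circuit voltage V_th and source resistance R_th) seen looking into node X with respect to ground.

R1' = 12.8 + 16.7 = 29.50 kΩ (source resistance + R1).
V_th is the unloaded tap voltage: V_s · R2/(R1'+R2) = 12.8 × 0.5083 = 6.507 V.
Zeroing V_s shorts the top of R1' to ground, so R_th = R1' ‖ R2 = 15.00 kΩ.

V_th ≈ 6.51 V, R_th ≈ 15.0 kΩ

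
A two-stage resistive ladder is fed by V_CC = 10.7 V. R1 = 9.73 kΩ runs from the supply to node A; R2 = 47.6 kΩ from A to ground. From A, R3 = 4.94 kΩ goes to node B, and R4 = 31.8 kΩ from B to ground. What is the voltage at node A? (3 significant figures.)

The second stage (R3 + R4 = 36.74 kΩ) loads node A in parallel with R2.
R2 ‖ (R3+R4) = 20.74 kΩ.
V_A = 10.7 × 20.74/(9.73 + 20.74) = 7.283 V.

V_A ≈ 7.28 V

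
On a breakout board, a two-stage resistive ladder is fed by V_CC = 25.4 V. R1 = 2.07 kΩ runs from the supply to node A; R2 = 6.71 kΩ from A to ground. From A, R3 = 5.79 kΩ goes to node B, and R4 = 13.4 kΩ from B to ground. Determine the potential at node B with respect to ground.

V_B ≈ 12.5 V

Node A sees R2 in parallel with the series input of stage 2, R3 + R4 = 19.19 kΩ.
Effective lower resistance at A: R2 ‖ 19.19 = 4.972 kΩ.
First divider: V_A = V_CC · 4.972/(2.07 + 4.972) = 17.93 V.
Then the unloaded second divider: V_B = V_A × R4/(R3+R4) = 17.93 × 0.6983 = 12.52 V.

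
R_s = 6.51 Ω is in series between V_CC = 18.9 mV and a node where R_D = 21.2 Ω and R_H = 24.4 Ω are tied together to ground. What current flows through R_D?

Equivalent of the parallel group: R_p = 11.34 Ω.
V_A = 18.9 × 11.34/17.85 = 12.01 mV.
I(R_D) = V_A / R_D = 12.01/21.2 = 0.5664 mA.

I ≈ 0.566 mA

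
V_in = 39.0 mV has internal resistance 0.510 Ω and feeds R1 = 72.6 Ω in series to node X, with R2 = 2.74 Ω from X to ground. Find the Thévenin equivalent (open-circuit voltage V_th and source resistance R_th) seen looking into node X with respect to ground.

R1' = 0.510 + 72.6 = 73.11 Ω (source resistance + R1).
V_th is the unloaded tap voltage: V_in · R2/(R1'+R2) = 39.0 × 0.03612 = 1.409 mV.
Zeroing V_in shorts the top of R1' to ground, so R_th = R1' ‖ R2 = 2.641 Ω.

V_th ≈ 1.41 mV, R_th ≈ 2.64 Ω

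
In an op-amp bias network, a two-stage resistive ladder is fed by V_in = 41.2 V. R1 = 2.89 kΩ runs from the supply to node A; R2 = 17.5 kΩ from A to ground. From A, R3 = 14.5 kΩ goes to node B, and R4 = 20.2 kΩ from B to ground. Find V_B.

Looking into the second stage from A: R3 + R4 = 34.70 kΩ appears in parallel with R2.
R2 ‖ (R3+R4) = 11.63 kΩ.
First divider: V_A = V_in · 11.63/(2.89 + 11.63) = 33.00 V.
V_B = V_A × 0.5821 = 19.21 V.

V_B ≈ 19.2 V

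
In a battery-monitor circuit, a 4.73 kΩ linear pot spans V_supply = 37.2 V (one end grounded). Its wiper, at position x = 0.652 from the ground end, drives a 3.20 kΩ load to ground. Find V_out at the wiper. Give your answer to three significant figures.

The pot divides into 1.646 kΩ above the wiper and 3.084 kΩ below.
R_L loads the lower segment: effective lower R = 1.570 kΩ.
Loaded-divider output: V_out = 37.2 × 0.4883 = 18.16 V.
(Unloaded: V_out = x·V_supply = 24.3 V.)

V_out ≈ 18.2 V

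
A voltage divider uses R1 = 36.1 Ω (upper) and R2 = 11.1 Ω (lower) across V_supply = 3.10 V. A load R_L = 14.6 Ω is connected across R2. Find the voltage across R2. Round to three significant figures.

V_out ≈ 0.461 V

R2 ‖ R_L = (11.1 × 14.6)/(11.1 + 14.6) = 6.306 Ω.
Voltage divider with the loaded lower leg: V_out = 3.10 × 6.306/(36.1 + 6.306) = 3.10 × 0.1487 = 0.4610 V.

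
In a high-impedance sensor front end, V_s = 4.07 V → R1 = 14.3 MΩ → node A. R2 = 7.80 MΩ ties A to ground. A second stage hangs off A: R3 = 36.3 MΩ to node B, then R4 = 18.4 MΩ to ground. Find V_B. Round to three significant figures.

Node A sees R2 in parallel with the series input of stage 2, R3 + R4 = 54.70 MΩ.
Effective lower resistance at A: R2 ‖ 54.70 = 6.827 MΩ.
First divider: V_A = V_s · 6.827/(14.3 + 6.827) = 1.315 V.
V_B = V_A × 0.3364 = 0.4424 V.

V_B ≈ 0.442 V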